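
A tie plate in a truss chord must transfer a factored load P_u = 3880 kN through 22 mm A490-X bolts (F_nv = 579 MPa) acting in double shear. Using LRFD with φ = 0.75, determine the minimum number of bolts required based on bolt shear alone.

A_b = π·22²/4 = 380.1 mm².
Per-bolt design strength φR_n = 0.75 × 579 × 380.1 × 2 / 1000 = 330.1 kN.
n ≥ 3880 / 330.1 = 11.75 → use 12 bolts.

12 bolts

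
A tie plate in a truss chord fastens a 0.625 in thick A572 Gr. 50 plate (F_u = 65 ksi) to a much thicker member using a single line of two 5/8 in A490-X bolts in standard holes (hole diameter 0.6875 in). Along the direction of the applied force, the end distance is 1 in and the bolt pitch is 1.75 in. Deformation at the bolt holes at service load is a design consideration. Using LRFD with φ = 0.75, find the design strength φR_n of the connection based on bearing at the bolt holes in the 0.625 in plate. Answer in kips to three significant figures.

Per bolt r_n = 1.2 l_c t F_u ≤ 2.4 d t F_u; upper limit = 2.4 × 0.625 × 0.625 × 65 = 60.94 kips.
Edge bolt: l_c = 1 − 0.6875/2 = 0.6562 in → 1.2 × 0.6562 × 0.625 × 65 = 31.99 → r_n = 31.99 kips.
Interior bolts: l_c = 1.75 − 0.6875 = 1.062 in → 1.2 × 1.062 × 0.625 × 65 = 51.8 → r_n = 51.8 kips.
R_n = 1 × 31.99 + 1 × 51.8 = 83.79 kips.
Design strength φR_n = 0.75 × 83.79 = 62.8 kips.

62.8 kips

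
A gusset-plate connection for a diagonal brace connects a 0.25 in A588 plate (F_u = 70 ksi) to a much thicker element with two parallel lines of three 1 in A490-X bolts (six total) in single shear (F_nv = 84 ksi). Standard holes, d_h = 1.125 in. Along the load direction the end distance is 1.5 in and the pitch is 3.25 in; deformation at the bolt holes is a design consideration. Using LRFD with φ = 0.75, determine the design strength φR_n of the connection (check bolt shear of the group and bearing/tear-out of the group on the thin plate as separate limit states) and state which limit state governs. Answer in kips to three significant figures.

Bolt shear: A_b = π·1²/4 = 0.7854 in²; R_n = 84 × 0.7854 × 6 × 1 = 395.8 kips → 0.75 × 395.8 = 297 kips.
Bearing (1.2 l_c t F_u ≤ 2.4 d t F_u): upper limit = 2.4·1·0.25·70 = 42 kips.
  Edge l_c = 1.5 − 1.125/2 = 0.9375 → r_n = 19.69 kips; interior l_c = 3.25 − 1.125 = 2.125 → r_n = 42 kips.
  R_n,bearing = 2·19.69 + 4·42 = 207.4 kips → 0.75 × 207.4 = 156 kips.
Bearing governs: 156 kips.

156 kips (bearing governs)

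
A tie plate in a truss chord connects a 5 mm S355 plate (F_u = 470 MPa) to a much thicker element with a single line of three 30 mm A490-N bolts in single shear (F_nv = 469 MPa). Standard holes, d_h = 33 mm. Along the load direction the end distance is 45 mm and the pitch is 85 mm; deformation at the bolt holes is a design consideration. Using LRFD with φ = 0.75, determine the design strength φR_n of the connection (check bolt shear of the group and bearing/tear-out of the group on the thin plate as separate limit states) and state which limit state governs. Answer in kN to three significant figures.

280 kN (bearing governs)

Bolt shear: A_b = π·30²/4 = 706.9 mm²; R_n = 469 × 706.9 × 3 × 1 / 1000 = 994.5 kN → 0.75 × 994.5 = 746 kN.
Bearing (1.2 l_c t F_u ≤ 2.4 d t F_u): upper limit = 2.4·30·5·470 / 1000 = 169.2 kN.
  Edge l_c = 45 − 33/2 = 28.5 → r_n = 80.37 kN; interior l_c = 85 − 33 = 52 → r_n = 146.6 kN.
  R_n,bearing = 1·80.37 + 2·146.6 = 373.7 kN → 0.75 × 373.7 = 280 kN.
Bearing governs: 280 kN.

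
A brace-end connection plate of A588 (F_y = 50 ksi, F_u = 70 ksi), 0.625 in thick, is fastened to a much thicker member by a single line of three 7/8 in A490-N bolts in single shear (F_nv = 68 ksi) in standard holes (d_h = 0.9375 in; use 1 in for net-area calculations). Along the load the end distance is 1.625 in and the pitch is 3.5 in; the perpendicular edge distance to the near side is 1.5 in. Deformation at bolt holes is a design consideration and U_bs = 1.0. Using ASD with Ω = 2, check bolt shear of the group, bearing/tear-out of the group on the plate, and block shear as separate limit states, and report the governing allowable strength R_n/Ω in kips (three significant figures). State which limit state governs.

Bolt shear: A_b = π·0.875²/4 = 0.6013 in²; R_n = 68 × 0.6013 × 3 × 1 = 122.7 kips → 122.7 / 2 = 61.3 kips.
Bearing: edge l_c = 1.156, r_n = 60.7 kips; interior l_c = 2.562, r_n = 91.88 kips; R_n = 60.7 + 2·91.88 = 244.5 kips → 122 kips.
Block shear: A_gv = 5.391, A_nv = 3.828, A_nt = 0.625 in²; R_n = min(0.6F_uA_nv, 0.6F_yA_gv) + U_bs·F_u·A_nt = 204.5 kips → 102 kips.
Bolt shear governs: 61.3 kips.

61.3 kips (bolt shear governs)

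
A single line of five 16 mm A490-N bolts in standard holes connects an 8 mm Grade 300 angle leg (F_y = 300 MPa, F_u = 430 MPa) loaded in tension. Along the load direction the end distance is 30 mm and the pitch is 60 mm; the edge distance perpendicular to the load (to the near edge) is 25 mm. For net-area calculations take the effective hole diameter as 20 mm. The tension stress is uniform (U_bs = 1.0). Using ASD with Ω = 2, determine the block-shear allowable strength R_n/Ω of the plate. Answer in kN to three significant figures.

212 kN

Shear plane L_v = 30 + 4·60 = 270 mm; A_gv = 270 × 8 = 2160 mm².
A_nv = (270 − 4.5·20) × 8 = 1440 mm².
A_nt = (25 − 0.5·20) × 8 = 120 mm².
0.6 F_u A_nv = 371.5 kN; 0.6 F_y A_gv = 388.8 kN → shear rupture governs the shear term.
R_n = 371.5 + 1.0 × 430 × 120 / 1000 = 423.1 kN.
Allowable strength R_n/Ω = 423.1 / 2 = 212 kN.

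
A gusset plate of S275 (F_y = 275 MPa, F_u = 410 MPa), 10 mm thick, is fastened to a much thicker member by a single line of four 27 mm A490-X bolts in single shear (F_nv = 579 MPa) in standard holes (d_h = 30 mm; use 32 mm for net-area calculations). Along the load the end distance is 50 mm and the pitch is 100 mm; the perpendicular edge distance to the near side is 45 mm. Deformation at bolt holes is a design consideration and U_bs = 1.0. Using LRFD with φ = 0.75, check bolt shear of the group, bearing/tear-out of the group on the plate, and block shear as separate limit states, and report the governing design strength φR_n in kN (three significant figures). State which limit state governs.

Bolt shear: A_b = π·27²/4 = 572.6 mm²; R_n = 579 × 572.6 × 4 × 1 / 1000 = 1326 kN → 0.75 × 1326 = 995 kN.
Bearing: edge l_c = 35, r_n = 172.2 kN; interior l_c = 70, r_n = 265.7 kN; R_n = 172.2 + 3·265.7 = 969.2 kN → 727 kN.
Block shear: A_gv = 3500, A_nv = 2380, A_nt = 290 mm²; R_n = min(0.6F_uA_nv, 0.6F_yA_gv) + U_bs·F_u·A_nt = 696.4 kN → 522 kN.
Block shear governs: 522 kN.

522 kN (block shear governs)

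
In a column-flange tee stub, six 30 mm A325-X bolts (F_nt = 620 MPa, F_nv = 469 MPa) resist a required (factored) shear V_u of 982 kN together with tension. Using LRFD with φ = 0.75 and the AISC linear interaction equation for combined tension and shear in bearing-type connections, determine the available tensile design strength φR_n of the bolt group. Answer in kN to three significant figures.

1270 kN

A_b = π·30²/4 = 706.9 mm²; f_rv = 982 × 1000 / (6 × 706.9) = 231.5 MPa.
F'_nt = 1.3 F_nt − (F_nt / φF_nv) f_rv = 1.3·620 − (620/(0.75·469))·231.5 = 397.9 MPa, capped at F_nt → F'_nt = 397.9 MPa.
R_n = F'_nt · A_b · n = 397.9 × 706.9 × 6 / 1000 = 1687 kN.
Design strength φR_n = 0.75 × 1687 = 1270 kN.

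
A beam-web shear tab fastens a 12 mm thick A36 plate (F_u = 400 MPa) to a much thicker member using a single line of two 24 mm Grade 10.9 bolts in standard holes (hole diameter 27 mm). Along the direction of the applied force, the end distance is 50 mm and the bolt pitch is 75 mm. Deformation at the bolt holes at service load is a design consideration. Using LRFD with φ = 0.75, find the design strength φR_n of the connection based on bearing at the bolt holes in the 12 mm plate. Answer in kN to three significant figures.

365 kN

Per bolt r_n = 1.2 l_c t F_u ≤ 2.4 d t F_u; upper limit = 2.4 × 24 × 12 × 400 / 1000 = 276.5 kN.
Edge bolt: l_c = 50 − 27/2 = 36.5 mm → 1.2 × 36.5 × 12 × 400 / 1000 = 210.2 → r_n = 210.2 kN.
Interior bolts: l_c = 75 − 27 = 48 mm → 1.2 × 48 × 12 × 400 / 1000 = 276.5 → r_n = 276.5 kN.
R_n = 1 × 210.2 + 1 × 276.5 = 486.7 kN.
Design strength φR_n = 0.75 × 486.7 = 365 kN.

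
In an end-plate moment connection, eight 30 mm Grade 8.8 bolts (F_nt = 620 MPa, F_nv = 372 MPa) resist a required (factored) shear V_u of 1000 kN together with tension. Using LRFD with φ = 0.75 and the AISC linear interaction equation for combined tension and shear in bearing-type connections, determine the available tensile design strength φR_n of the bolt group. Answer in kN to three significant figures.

A_b = π·30²/4 = 706.9 mm²; f_rv = 1000 × 1000 / (8 × 706.9) = 176.8 MPa.
F'_nt = 1.3 F_nt − (F_nt / φF_nv) f_rv = 1.3·620 − (620/(0.75·372))·176.8 = 413 MPa, capped at F_nt → F'_nt = 413 MPa.
R_n = F'_nt · A_b · n = 413 × 706.9 × 8 / 1000 = 2336 kN.
Design strength φR_n = 0.75 × 2336 = 1750 kN.

1750 kN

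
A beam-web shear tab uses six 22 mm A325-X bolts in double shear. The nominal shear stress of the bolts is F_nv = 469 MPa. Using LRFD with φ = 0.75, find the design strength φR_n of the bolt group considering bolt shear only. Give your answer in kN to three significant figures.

1600 kN

A_b = π × 22² / 4 = 380.1 mm².
R_n = F_nv · A_b · n · n_s = 469 × 380.1 × 6 × 2 / 1000 = 2139 kN.
Design strength φR_n = 0.75 × 2139 = 1600 kN.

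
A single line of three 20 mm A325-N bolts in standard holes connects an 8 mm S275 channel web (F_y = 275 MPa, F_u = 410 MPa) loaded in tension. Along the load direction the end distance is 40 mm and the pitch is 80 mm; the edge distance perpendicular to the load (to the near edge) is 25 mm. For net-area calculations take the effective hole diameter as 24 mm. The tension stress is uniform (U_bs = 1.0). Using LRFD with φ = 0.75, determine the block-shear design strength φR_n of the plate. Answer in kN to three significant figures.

Shear plane L_v = 40 + 2·80 = 200 mm; A_gv = 200 × 8 = 1600 mm².
A_nv = (200 − 2.5·24) × 8 = 1120 mm².
A_nt = (25 − 0.5·24) × 8 = 104 mm².
0.6 F_u A_nv = 275.5 kN; 0.6 F_y A_gv = 264 kN → shear yielding governs the shear term.
R_n = 264 + 1.0 × 410 × 104 / 1000 = 306.6 kN.
Design strength φR_n = 0.75 × 306.6 = 230 kN.

230 kN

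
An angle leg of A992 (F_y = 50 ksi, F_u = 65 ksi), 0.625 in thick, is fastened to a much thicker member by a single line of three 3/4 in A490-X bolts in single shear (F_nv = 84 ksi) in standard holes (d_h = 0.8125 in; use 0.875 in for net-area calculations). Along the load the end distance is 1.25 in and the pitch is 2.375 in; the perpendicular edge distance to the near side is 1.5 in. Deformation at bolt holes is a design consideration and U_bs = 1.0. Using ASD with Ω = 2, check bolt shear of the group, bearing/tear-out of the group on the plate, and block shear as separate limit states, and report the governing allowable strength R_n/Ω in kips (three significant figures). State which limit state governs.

55.7 kips (bolt shear governs)

Bolt shear: A_b = π·0.75²/4 = 0.4418 in²; R_n = 84 × 0.4418 × 3 × 1 = 111.3 kips → 111.3 / 2 = 55.7 kips.
Bearing: edge l_c = 0.8438, r_n = 41.13 kips; interior l_c = 1.562, r_n = 73.12 kips; R_n = 41.13 + 2·73.12 = 187.4 kips → 93.7 kips.
Block shear: A_gv = 3.75, A_nv = 2.383, A_nt = 0.6641 in²; R_n = min(0.6F_uA_nv, 0.6F_yA_gv) + U_bs·F_u·A_nt = 136.1 kips → 68 kips.
Bolt shear governs: 55.7 kips.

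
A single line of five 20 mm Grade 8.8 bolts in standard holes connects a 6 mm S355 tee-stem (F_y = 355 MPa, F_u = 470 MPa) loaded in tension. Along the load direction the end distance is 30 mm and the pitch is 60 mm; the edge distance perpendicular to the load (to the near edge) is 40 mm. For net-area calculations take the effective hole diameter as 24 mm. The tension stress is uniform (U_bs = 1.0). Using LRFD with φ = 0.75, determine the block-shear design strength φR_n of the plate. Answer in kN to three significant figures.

Shear plane L_v = 30 + 4·60 = 270 mm; A_gv = 270 × 6 = 1620 mm².
A_nv = (270 − 4.5·24) × 6 = 972 mm².
A_nt = (40 − 0.5·24) × 6 = 168 mm².
0.6 F_u A_nv = 274.1 kN; 0.6 F_y A_gv = 345.1 kN → shear rupture governs the shear term.
R_n = 274.1 + 1.0 × 470 × 168 / 1000 = 353.1 kN.
Design strength φR_n = 0.75 × 353.1 = 265 kN.

265 kN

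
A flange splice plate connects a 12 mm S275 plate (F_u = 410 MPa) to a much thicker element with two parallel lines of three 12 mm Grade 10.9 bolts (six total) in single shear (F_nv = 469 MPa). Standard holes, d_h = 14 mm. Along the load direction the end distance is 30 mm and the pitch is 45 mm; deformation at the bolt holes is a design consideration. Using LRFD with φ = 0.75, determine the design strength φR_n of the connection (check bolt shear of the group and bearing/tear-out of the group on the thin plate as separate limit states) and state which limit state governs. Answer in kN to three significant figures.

239 kN (bolt shear governs)

Bolt shear: A_b = π·12²/4 = 113.1 mm²; R_n = 469 × 113.1 × 6 × 1 / 1000 = 318.3 kN → 0.75 × 318.3 = 239 kN.
Bearing (1.2 l_c t F_u ≤ 2.4 d t F_u): upper limit = 2.4·12·12·410 / 1000 = 141.7 kN.
  Edge l_c = 30 − 14/2 = 23 → r_n = 135.8 kN; interior l_c = 45 − 14 = 31 → r_n = 141.7 kN.
  R_n,bearing = 2·135.8 + 4·141.7 = 838.4 kN → 0.75 × 838.4 = 629 kN.
Bolt shear governs: 239 kN.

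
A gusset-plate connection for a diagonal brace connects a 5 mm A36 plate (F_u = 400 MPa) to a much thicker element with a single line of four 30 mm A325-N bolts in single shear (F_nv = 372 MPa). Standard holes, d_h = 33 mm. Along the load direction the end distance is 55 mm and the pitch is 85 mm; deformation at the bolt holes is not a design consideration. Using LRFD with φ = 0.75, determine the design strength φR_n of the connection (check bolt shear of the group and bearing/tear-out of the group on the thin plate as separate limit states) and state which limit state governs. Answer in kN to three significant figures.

438 kN (bearing governs)

Bolt shear: A_b = π·30²/4 = 706.9 mm²; R_n = 372 × 706.9 × 4 × 1 / 1000 = 1052 kN → 0.75 × 1052 = 789 kN.
Bearing (1.5 l_c t F_u ≤ 3.0 d t F_u): upper limit = 3.0·30·5·400 / 1000 = 180 kN.
  Edge l_c = 55 − 33/2 = 38.5 → r_n = 115.5 kN; interior l_c = 85 − 33 = 52 → r_n = 156 kN.
  R_n,bearing = 1·115.5 + 3·156 = 583.5 kN → 0.75 × 583.5 = 438 kN.
Bearing governs: 438 kN.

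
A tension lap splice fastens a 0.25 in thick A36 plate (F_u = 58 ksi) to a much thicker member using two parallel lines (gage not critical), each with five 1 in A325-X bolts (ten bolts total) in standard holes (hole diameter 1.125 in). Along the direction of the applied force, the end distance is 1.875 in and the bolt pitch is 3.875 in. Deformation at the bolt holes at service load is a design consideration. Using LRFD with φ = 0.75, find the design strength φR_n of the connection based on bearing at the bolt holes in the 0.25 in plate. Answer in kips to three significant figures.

Per bolt r_n = 1.2 l_c t F_u ≤ 2.4 d t F_u; upper limit = 2.4 × 1 × 0.25 × 58 = 34.8 kips.
Edge bolt: l_c = 1.875 − 1.125/2 = 1.312 in → 1.2 × 1.312 × 0.25 × 58 = 22.84 → r_n = 22.84 kips.
Interior bolts: l_c = 3.875 − 1.125 = 2.75 in → 1.2 × 2.75 × 0.25 × 58 = 47.85 → r_n = 34.8 kips.
R_n = 2 × 22.84 + 8 × 34.8 = 324.1 kips.
Design strength φR_n = 0.75 × 324.1 = 243 kips.

243 kips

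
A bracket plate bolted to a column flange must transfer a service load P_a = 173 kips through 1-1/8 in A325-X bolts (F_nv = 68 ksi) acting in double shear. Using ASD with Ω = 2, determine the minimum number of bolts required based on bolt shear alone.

A_b = π·1.125²/4 = 0.994 in².
Per-bolt allowable strength R_n/Ω = 68 × 0.994 × 2 / 2 = 67.59 kips.
n ≥ 173 / 67.59 = 2.559 → use 3 bolts.

3 bolts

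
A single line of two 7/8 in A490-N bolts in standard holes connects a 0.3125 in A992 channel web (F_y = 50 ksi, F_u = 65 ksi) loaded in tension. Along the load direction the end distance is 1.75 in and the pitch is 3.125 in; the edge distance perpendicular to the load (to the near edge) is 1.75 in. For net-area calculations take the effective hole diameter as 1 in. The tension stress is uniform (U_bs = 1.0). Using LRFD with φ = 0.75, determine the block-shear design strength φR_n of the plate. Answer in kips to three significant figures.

49.9 kips

Shear plane L_v = 1.75 + 1·3.125 = 4.875 in; A_gv = 4.875 × 0.3125 = 1.523 in².
A_nv = (4.875 − 1.5·1) × 0.3125 = 1.055 in².
A_nt = (1.75 − 0.5·1) × 0.3125 = 0.3906 in².
0.6 F_u A_nv = 41.13 kips; 0.6 F_y A_gv = 45.7 kips → shear rupture governs the shear term.
R_n = 41.13 + 1.0 × 65 × 0.3906 = 66.52 kips.
Design strength φR_n = 0.75 × 66.52 = 49.9 kips.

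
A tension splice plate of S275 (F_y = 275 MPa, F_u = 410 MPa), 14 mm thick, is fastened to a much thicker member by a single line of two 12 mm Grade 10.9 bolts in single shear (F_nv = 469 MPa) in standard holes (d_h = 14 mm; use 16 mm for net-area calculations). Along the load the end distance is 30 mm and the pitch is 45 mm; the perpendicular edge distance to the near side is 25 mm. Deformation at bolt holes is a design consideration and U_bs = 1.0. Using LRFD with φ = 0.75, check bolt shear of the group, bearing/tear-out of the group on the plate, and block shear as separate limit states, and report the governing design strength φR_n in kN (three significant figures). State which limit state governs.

79.6 kN (bolt shear governs)

Bolt shear: A_b = π·12²/4 = 113.1 mm²; R_n = 469 × 113.1 × 2 × 1 / 1000 = 106.1 kN → 0.75 × 106.1 = 79.6 kN.
Bearing: edge l_c = 23, r_n = 158.4 kN; interior l_c = 31, r_n = 165.3 kN; R_n = 158.4 + 1·165.3 = 323.7 kN → 243 kN.
Block shear: A_gv = 1050, A_nv = 714, A_nt = 238 mm²; R_n = min(0.6F_uA_nv, 0.6F_yA_gv) + U_bs·F_u·A_nt = 270.8 kN → 203 kN.
Bolt shear governs: 79.6 kN.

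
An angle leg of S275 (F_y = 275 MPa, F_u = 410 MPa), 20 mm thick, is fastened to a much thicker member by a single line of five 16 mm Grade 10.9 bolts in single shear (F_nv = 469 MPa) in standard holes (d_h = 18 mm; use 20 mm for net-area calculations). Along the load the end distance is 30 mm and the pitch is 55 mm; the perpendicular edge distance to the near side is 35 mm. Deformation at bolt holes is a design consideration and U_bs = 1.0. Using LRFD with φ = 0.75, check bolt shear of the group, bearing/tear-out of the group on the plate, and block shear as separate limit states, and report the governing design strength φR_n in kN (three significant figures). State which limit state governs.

Bolt shear: A_b = π·16²/4 = 201.1 mm²; R_n = 469 × 201.1 × 5 × 1 / 1000 = 471.5 kN → 0.75 × 471.5 = 354 kN.
Bearing: edge l_c = 21, r_n = 206.6 kN; interior l_c = 37, r_n = 314.9 kN; R_n = 206.6 + 4·314.9 = 1466 kN → 1100 kN.
Block shear: A_gv = 5000, A_nv = 3200, A_nt = 500 mm²; R_n = min(0.6F_uA_nv, 0.6F_yA_gv) + U_bs·F_u·A_nt = 992.2 kN → 744 kN.
Bolt shear governs: 354 kN.

354 kN (bolt shear governs)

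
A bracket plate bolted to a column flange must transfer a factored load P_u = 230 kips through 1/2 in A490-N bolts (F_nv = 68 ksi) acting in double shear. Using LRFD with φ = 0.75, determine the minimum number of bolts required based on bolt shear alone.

A_b = π·0.5²/4 = 0.1963 in².
Per-bolt design strength φR_n = 0.75 × 68 × 0.1963 × 2 = 20.03 kips.
n ≥ 230 / 20.03 = 11.48 → use 12 bolts.

12 bolts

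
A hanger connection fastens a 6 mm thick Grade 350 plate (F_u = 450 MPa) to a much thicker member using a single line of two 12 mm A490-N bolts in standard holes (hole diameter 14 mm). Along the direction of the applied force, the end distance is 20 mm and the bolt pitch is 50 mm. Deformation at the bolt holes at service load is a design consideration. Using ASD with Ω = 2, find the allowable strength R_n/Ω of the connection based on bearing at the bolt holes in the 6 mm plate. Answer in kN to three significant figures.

Per bolt r_n = 1.2 l_c t F_u ≤ 2.4 d t F_u; upper limit = 2.4 × 12 × 6 × 450 / 1000 = 77.76 kN.
Edge bolt: l_c = 20 − 14/2 = 13 mm → 1.2 × 13 × 6 × 450 / 1000 = 42.12 → r_n = 42.12 kN.
Interior bolts: l_c = 50 − 14 = 36 mm → 1.2 × 36 × 6 × 450 / 1000 = 116.6 → r_n = 77.76 kN.
R_n = 1 × 42.12 + 1 × 77.76 = 119.9 kN.
Allowable strength R_n/Ω = 119.9 / 2 = 59.9 kN.

59.9 kN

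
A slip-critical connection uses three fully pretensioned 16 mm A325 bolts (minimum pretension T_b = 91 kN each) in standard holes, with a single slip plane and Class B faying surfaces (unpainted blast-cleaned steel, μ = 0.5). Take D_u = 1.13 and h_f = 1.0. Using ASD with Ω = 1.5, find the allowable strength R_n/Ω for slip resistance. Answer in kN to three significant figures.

R_n = μ · D_u · h_f · T_b · n_s · n_b = 0.5 × 1.13 × 1.0 × 91 × 1 × 3 = 154.2 kN.
Allowable strength R_n/Ω = 154.2 / 1.5 = 103 kN.

103 kN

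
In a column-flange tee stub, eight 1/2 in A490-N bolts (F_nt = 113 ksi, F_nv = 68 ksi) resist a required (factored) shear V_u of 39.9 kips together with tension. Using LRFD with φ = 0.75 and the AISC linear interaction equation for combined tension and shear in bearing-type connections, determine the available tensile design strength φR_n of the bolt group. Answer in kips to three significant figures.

A_b = π·0.5²/4 = 0.1963 in²; f_rv = 39.9 / (8 × 0.1963) = 25.4 ksi.
F'_nt = 1.3 F_nt − (F_nt / φF_nv) f_rv = 1.3·113 − (113/(0.75·68))·25.4 = 90.62 ksi, capped at F_nt → F'_nt = 90.62 ksi.
R_n = F'_nt · A_b · n = 90.62 × 0.1963 × 8 = 142.3 kips.
Design strength φR_n = 0.75 × 142.3 = 107 kips.

107 kips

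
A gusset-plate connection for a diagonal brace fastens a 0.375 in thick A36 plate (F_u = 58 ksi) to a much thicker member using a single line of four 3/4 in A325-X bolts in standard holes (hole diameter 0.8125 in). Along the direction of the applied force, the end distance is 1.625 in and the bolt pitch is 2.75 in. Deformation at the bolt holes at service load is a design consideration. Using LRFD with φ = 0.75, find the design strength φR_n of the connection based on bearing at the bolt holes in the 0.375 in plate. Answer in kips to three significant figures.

112 kips

Per bolt r_n = 1.2 l_c t F_u ≤ 2.4 d t F_u; upper limit = 2.4 × 0.75 × 0.375 × 58 = 39.15 kips.
Edge bolt: l_c = 1.625 − 0.8125/2 = 1.219 in → 1.2 × 1.219 × 0.375 × 58 = 31.81 → r_n = 31.81 kips.
Interior bolts: l_c = 2.75 − 0.8125 = 1.938 in → 1.2 × 1.938 × 0.375 × 58 = 50.57 → r_n = 39.15 kips.
R_n = 1 × 31.81 + 3 × 39.15 = 149.3 kips.
Design strength φR_n = 0.75 × 149.3 = 112 kips.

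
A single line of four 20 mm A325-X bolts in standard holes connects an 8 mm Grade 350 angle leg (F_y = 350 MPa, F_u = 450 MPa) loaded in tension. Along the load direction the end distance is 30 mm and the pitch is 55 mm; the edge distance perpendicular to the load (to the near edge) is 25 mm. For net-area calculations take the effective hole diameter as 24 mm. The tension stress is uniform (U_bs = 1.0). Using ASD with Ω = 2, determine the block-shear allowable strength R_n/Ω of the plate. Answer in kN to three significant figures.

Shear plane L_v = 30 + 3·55 = 195 mm; A_gv = 195 × 8 = 1560 mm².
A_nv = (195 − 3.5·24) × 8 = 888 mm².
A_nt = (25 − 0.5·24) × 8 = 104 mm².
0.6 F_u A_nv = 239.8 kN; 0.6 F_y A_gv = 327.6 kN → shear rupture governs the shear term.
R_n = 239.8 + 1.0 × 450 × 104 / 1000 = 286.6 kN.
Allowable strength R_n/Ω = 286.6 / 2 = 143 kN.

143 kN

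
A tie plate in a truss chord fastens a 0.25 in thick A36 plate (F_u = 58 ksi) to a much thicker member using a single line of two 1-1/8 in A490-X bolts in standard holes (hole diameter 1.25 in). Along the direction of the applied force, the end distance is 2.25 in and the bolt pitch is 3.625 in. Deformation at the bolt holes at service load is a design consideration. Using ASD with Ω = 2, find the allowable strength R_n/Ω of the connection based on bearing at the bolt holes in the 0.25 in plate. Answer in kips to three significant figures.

33.7 kips

Per bolt r_n = 1.2 l_c t F_u ≤ 2.4 d t F_u; upper limit = 2.4 × 1.125 × 0.25 × 58 = 39.15 kips.
Edge bolt: l_c = 2.25 − 1.25/2 = 1.625 in → 1.2 × 1.625 × 0.25 × 58 = 28.27 → r_n = 28.27 kips.
Interior bolts: l_c = 3.625 − 1.25 = 2.375 in → 1.2 × 2.375 × 0.25 × 58 = 41.33 → r_n = 39.15 kips.
R_n = 1 × 28.27 + 1 × 39.15 = 67.42 kips.
Allowable strength R_n/Ω = 67.42 / 2 = 33.7 kips.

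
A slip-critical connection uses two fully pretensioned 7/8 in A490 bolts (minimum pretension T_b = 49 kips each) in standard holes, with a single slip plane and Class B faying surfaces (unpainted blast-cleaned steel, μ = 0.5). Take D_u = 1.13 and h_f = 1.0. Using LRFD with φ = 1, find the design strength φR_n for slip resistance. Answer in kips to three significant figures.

R_n = μ · D_u · h_f · T_b · n_s · n_b = 0.5 × 1.13 × 1.0 × 49 × 1 × 2 = 55.37 kips.
Design strength φR_n = 1 × 55.37 = 55.4 kips.

55.4 kips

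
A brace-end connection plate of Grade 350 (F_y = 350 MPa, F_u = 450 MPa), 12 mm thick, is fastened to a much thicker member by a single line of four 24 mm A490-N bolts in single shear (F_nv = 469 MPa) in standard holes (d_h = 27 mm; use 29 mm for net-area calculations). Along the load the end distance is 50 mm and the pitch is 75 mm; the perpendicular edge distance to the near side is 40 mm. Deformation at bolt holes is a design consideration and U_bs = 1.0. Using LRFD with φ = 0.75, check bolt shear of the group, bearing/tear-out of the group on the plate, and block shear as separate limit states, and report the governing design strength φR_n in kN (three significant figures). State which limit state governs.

525 kN (block shear governs)

Bolt shear: A_b = π·24²/4 = 452.4 mm²; R_n = 469 × 452.4 × 4 × 1 / 1000 = 848.7 kN → 0.75 × 848.7 = 637 kN.
Bearing: edge l_c = 36.5, r_n = 236.5 kN; interior l_c = 48, r_n = 311 kN; R_n = 236.5 + 3·311 = 1170 kN → 877 kN.
Block shear: A_gv = 3300, A_nv = 2082, A_nt = 306 mm²; R_n = min(0.6F_uA_nv, 0.6F_yA_gv) + U_bs·F_u·A_nt = 699.8 kN → 525 kN.
Block shear governs: 525 kN.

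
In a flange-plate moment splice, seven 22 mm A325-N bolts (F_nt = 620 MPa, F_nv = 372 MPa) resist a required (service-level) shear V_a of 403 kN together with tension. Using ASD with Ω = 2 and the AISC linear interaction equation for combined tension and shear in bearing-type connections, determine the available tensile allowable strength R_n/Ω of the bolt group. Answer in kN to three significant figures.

A_b = π·22²/4 = 380.1 mm²; f_rv = 403 × 1000 / (7 × 380.1) = 151.5 MPa.
F'_nt = 1.3 F_nt − (Ω F_nt / F_nv) f_rv = 1.3·620 − (2·620/372)·151.5 = 301.2 MPa, capped at F_nt → F'_nt = 301.2 MPa.
R_n = F'_nt · A_b · n = 301.2 × 380.1 × 7 / 1000 = 801.4 kN.
Allowable strength R_n/Ω = 801.4 / 2 = 401 kN.

401 kN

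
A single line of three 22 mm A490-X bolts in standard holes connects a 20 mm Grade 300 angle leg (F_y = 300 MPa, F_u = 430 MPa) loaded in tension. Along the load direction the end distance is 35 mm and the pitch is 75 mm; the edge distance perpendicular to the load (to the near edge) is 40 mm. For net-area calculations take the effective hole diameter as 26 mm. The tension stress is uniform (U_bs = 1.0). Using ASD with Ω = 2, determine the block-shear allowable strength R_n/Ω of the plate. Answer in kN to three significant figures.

426 kN

Shear plane L_v = 35 + 2·75 = 185 mm; A_gv = 185 × 20 = 3700 mm².
A_nv = (185 − 2.5·26) × 20 = 2400 mm².
A_nt = (40 − 0.5·26) × 20 = 540 mm².
0.6 F_u A_nv = 619.2 kN; 0.6 F_y A_gv = 666 kN → shear rupture governs the shear term.
R_n = 619.2 + 1.0 × 430 × 540 / 1000 = 851.4 kN.
Allowable strength R_n/Ω = 851.4 / 2 = 426 kN.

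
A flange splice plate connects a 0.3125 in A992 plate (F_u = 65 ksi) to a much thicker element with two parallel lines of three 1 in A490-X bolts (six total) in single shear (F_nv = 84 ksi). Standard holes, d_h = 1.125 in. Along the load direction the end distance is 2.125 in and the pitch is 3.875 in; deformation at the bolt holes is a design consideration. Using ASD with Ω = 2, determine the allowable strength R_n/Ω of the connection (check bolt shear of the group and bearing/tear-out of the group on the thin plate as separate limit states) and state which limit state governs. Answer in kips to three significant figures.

Bolt shear: A_b = π·1²/4 = 0.7854 in²; R_n = 84 × 0.7854 × 6 × 1 = 395.8 kips → 395.8 / 2 = 198 kips.
Bearing (1.2 l_c t F_u ≤ 2.4 d t F_u): upper limit = 2.4·1·0.3125·65 = 48.75 kips.
  Edge l_c = 2.125 − 1.125/2 = 1.562 → r_n = 38.09 kips; interior l_c = 3.875 − 1.125 = 2.75 → r_n = 48.75 kips.
  R_n,bearing = 2·38.09 + 4·48.75 = 271.2 kips → 271.2 / 2 = 136 kips.
Bearing governs: 136 kips.

136 kips (bearing governs)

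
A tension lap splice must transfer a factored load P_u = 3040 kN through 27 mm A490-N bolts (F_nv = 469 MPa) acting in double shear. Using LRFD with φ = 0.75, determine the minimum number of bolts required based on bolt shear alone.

8 bolts

A_b = π·27²/4 = 572.6 mm².
Per-bolt design strength φR_n = 0.75 × 469 × 572.6 × 2 / 1000 = 402.8 kN.
n ≥ 3040 / 402.8 = 7.547 → use 8 bolts.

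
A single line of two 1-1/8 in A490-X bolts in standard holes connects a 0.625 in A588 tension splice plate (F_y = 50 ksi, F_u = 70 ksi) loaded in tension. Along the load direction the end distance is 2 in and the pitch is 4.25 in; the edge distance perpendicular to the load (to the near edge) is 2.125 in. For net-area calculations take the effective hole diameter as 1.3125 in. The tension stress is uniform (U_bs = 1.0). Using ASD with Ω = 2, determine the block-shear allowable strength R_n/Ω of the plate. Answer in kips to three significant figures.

Shear plane L_v = 2 + 1·4.25 = 6.25 in; A_gv = 6.25 × 0.625 = 3.906 in².
A_nv = (6.25 − 1.5·1.3125) × 0.625 = 2.676 in².
A_nt = (2.125 − 0.5·1.3125) × 0.625 = 0.918 in².
0.6 F_u A_nv = 112.4 kips; 0.6 F_y A_gv = 117.2 kips → shear rupture governs the shear term.
R_n = 112.4 + 1.0 × 70 × 0.918 = 176.6 kips.
Allowable strength R_n/Ω = 176.6 / 2 = 88.3 kips.

88.3 kips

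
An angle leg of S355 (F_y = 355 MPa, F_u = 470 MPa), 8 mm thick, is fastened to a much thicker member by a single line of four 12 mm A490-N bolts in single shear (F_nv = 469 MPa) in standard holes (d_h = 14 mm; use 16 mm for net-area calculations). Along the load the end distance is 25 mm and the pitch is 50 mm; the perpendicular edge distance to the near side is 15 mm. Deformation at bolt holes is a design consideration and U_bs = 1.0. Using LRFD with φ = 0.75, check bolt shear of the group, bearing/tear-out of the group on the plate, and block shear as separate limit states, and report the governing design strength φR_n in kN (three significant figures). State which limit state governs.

Bolt shear: A_b = π·12²/4 = 113.1 mm²; R_n = 469 × 113.1 × 4 × 1 / 1000 = 212.2 kN → 0.75 × 212.2 = 159 kN.
Bearing: edge l_c = 18, r_n = 81.22 kN; interior l_c = 36, r_n = 108.3 kN; R_n = 81.22 + 3·108.3 = 406.1 kN → 305 kN.
Block shear: A_gv = 1400, A_nv = 952, A_nt = 56 mm²; R_n = min(0.6F_uA_nv, 0.6F_yA_gv) + U_bs·F_u·A_nt = 294.8 kN → 221 kN.
Bolt shear governs: 159 kN.

159 kN (bolt shear governs)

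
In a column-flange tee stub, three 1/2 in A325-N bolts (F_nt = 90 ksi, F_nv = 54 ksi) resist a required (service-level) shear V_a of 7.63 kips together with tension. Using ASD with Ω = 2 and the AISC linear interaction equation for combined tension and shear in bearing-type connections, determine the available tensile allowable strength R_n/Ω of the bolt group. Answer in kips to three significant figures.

21.7 kips

A_b = π·0.5²/4 = 0.1963 in²; f_rv = 7.63 / (3 × 0.1963) = 12.95 ksi.
F'_nt = 1.3 F_nt − (Ω F_nt / F_nv) f_rv = 1.3·90 − (2·90/54)·12.95 = 73.82 ksi, capped at F_nt → F'_nt = 73.82 ksi.
R_n = F'_nt · A_b · n = 73.82 × 0.1963 × 3 = 43.49 kips.
Allowable strength R_n/Ω = 43.49 / 2 = 21.7 kips.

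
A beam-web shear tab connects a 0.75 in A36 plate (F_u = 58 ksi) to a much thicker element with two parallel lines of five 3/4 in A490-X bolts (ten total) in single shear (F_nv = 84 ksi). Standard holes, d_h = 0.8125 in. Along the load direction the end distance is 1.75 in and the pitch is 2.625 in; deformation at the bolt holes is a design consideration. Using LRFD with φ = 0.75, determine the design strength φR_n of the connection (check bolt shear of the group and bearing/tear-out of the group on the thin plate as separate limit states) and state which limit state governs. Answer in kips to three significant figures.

Bolt shear: A_b = π·0.75²/4 = 0.4418 in²; R_n = 84 × 0.4418 × 10 × 1 = 371.1 kips → 0.75 × 371.1 = 278 kips.
Bearing (1.2 l_c t F_u ≤ 2.4 d t F_u): upper limit = 2.4·0.75·0.75·58 = 78.3 kips.
  Edge l_c = 1.75 − 0.8125/2 = 1.344 → r_n = 70.14 kips; interior l_c = 2.625 − 0.8125 = 1.812 → r_n = 78.3 kips.
  R_n,bearing = 2·70.14 + 8·78.3 = 766.7 kips → 0.75 × 766.7 = 575 kips.
Bolt shear governs: 278 kips.

278 kips (bolt shear governs)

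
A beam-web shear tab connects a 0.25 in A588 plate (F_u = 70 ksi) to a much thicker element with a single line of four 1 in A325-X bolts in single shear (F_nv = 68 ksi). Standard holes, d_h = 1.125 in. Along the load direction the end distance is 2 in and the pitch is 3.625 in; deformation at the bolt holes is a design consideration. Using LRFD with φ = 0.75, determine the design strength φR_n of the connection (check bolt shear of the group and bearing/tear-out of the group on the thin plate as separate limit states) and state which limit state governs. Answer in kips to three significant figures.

Bolt shear: A_b = π·1²/4 = 0.7854 in²; R_n = 68 × 0.7854 × 4 × 1 = 213.6 kips → 0.75 × 213.6 = 160 kips.
Bearing (1.2 l_c t F_u ≤ 2.4 d t F_u): upper limit = 2.4·1·0.25·70 = 42 kips.
  Edge l_c = 2 − 1.125/2 = 1.438 → r_n = 30.19 kips; interior l_c = 3.625 − 1.125 = 2.5 → r_n = 42 kips.
  R_n,bearing = 1·30.19 + 3·42 = 156.2 kips → 0.75 × 156.2 = 117 kips.
Bearing governs: 117 kips.

117 kips (bearing governs)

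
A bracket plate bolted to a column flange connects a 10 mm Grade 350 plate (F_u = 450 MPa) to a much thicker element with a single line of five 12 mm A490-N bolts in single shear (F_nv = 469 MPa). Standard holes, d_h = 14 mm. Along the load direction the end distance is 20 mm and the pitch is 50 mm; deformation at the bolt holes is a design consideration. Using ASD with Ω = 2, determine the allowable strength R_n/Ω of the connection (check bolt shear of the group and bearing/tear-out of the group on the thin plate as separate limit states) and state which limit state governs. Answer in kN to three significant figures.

Bolt shear: A_b = π·12²/4 = 113.1 mm²; R_n = 469 × 113.1 × 5 × 1 / 1000 = 265.2 kN → 265.2 / 2 = 133 kN.
Bearing (1.2 l_c t F_u ≤ 2.4 d t F_u): upper limit = 2.4·12·10·450 / 1000 = 129.6 kN.
  Edge l_c = 20 − 14/2 = 13 → r_n = 70.2 kN; interior l_c = 50 − 14 = 36 → r_n = 129.6 kN.
  R_n,bearing = 1·70.2 + 4·129.6 = 588.6 kN → 588.6 / 2 = 294 kN.
Bolt shear governs: 133 kN.

133 kN (bolt shear governs)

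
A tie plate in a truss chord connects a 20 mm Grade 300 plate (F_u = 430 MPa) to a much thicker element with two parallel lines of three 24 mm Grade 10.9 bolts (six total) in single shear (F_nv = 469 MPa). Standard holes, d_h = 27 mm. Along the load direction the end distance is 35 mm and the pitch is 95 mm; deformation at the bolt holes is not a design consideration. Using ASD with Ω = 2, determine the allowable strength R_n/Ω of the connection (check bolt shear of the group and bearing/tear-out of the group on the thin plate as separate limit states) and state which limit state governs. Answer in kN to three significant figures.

Bolt shear: A_b = π·24²/4 = 452.4 mm²; R_n = 469 × 452.4 × 6 × 1 / 1000 = 1273 kN → 1273 / 2 = 637 kN.
Bearing (1.5 l_c t F_u ≤ 3.0 d t F_u): upper limit = 3.0·24·20·430 / 1000 = 619.2 kN.
  Edge l_c = 35 − 27/2 = 21.5 → r_n = 277.4 kN; interior l_c = 95 − 27 = 68 → r_n = 619.2 kN.
  R_n,bearing = 2·277.4 + 4·619.2 = 3032 kN → 3032 / 2 = 1520 kN.
Bolt shear governs: 637 kN.

637 kN (bolt shear governs)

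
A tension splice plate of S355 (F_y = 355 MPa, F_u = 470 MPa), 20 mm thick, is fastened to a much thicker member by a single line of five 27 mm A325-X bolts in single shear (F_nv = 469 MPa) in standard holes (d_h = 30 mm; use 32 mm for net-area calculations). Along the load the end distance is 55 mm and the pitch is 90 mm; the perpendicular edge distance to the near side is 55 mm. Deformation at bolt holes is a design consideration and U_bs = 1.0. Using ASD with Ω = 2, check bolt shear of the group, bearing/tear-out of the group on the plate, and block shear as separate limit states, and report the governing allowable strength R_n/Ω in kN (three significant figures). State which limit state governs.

Bolt shear: A_b = π·27²/4 = 572.6 mm²; R_n = 469 × 572.6 × 5 × 1 / 1000 = 1343 kN → 1343 / 2 = 671 kN.
Bearing: edge l_c = 40, r_n = 451.2 kN; interior l_c = 60, r_n = 609.1 kN; R_n = 451.2 + 4·609.1 = 2888 kN → 1440 kN.
Block shear: A_gv = 8300, A_nv = 5420, A_nt = 780 mm²; R_n = min(0.6F_uA_nv, 0.6F_yA_gv) + U_bs·F_u·A_nt = 1895 kN → 948 kN.
Bolt shear governs: 671 kN.

671 kN (bolt shear governs)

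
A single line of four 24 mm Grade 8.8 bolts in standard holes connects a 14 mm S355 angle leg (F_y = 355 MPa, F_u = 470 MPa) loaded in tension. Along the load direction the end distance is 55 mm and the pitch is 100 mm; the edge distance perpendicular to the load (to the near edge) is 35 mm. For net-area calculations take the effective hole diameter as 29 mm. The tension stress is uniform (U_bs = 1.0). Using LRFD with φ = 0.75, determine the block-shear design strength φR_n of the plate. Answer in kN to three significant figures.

852 kN

Shear plane L_v = 55 + 3·100 = 355 mm; A_gv = 355 × 14 = 4970 mm².
A_nv = (355 − 3.5·29) × 14 = 3549 mm².
A_nt = (35 − 0.5·29) × 14 = 287 mm².
0.6 F_u A_nv = 1001 kN; 0.6 F_y A_gv = 1059 kN → shear rupture governs the shear term.
R_n = 1001 + 1.0 × 470 × 287 / 1000 = 1136 kN.
Design strength φR_n = 0.75 × 1136 = 852 kN.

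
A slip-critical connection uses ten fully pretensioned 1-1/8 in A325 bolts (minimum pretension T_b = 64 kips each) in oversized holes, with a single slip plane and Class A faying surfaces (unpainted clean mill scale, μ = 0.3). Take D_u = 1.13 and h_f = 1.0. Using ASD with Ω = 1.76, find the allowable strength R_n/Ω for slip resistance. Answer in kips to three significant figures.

R_n = μ · D_u · h_f · T_b · n_s · n_b = 0.3 × 1.13 × 1.0 × 64 × 1 × 10 = 217 kips.
Allowable strength R_n/Ω = 217 / 1.76 = 123 kips.

123 kips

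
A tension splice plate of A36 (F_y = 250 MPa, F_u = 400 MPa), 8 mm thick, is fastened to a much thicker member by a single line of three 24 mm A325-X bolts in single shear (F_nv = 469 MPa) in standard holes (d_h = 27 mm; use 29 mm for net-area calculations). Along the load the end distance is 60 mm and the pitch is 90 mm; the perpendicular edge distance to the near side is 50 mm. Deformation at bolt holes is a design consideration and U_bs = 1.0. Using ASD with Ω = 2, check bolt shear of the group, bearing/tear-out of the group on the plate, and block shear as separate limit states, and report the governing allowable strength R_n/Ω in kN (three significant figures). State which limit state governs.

Bolt shear: A_b = π·24²/4 = 452.4 mm²; R_n = 469 × 452.4 × 3 × 1 / 1000 = 636.5 kN → 636.5 / 2 = 318 kN.
Bearing: edge l_c = 46.5, r_n = 178.6 kN; interior l_c = 63, r_n = 184.3 kN; R_n = 178.6 + 2·184.3 = 547.2 kN → 274 kN.
Block shear: A_gv = 1920, A_nv = 1340, A_nt = 284 mm²; R_n = min(0.6F_uA_nv, 0.6F_yA_gv) + U_bs·F_u·A_nt = 401.6 kN → 201 kN.
Block shear governs: 201 kN.

201 kN (block shear governs)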